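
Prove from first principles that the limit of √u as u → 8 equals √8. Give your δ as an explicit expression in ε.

Let ε > 0 be given. We want δ > 0 such that 0 < |u − 8| < δ implies |√u − √8| < ε.
Multiplying by the conjugate, |√u − √8| = |u − 8|/(√u + √8).
Restrict δ ≤ 8 so that |u − 8| < 8 forces u > 0, and then √u + √8 > √8.
Hence |√u − √8| < |u − 8|/√8, which is < ε once |u − 8| < √8·ε.
Take δ = min(8, √8·ε). If 0 < |u − 8| < δ then u > 0 and |√u − √8| < |u − 8|/√8 < ε.

δ = min(8, √8·ε)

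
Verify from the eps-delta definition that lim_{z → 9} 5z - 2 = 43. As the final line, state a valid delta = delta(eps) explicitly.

delta = eps/5

Suppose eps > 0. We need delta > 0 so that 0 < |z − 9| < delta implies |(5z - 2) − 43| < eps.
|(5z - 2) − 43| = |5z - 45| = 5|z − 9|.
Thus it suffices that |z − 9| < eps/5.
Choosing delta = eps/5 gives |(5z - 2) − 43| = 5|z − 9| < eps whenever |z − 9| < delta.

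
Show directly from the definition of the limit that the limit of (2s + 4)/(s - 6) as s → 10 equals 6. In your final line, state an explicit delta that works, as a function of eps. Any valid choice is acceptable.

delta = min(2, (1/2)eps)

Fix eps > 0. We want delta > 0 with 0 < |s − 10| < delta ⇒ |(2s + 4)/(s - 6) − 6| < eps.
Combining over a common denominator, (2s + 4)/(s - 6) − 6 = [(2s + 4)·4 − 24·(s - 6)] / [4·(s - 6)] = -16(s − 10) / (4(s - 6)).
So |(2s + 4)/(s - 6) − 6| = 16|s − 10| / (4·|s − 6|).
Restrict delta ≤ 2. Then |s − 10| < 2 gives |s − 6| = |(s − 10) + 4| ≥ 4 − 2 = 2.
Hence |(2s + 4)/(s - 6) − 6| < 16|s − 10|/(4·2) = 2|s − 10|, which is < eps once |s − 10| < (1/2)eps.
Take delta = min(2, (1/2)eps). Then 0 < |s − 10| < delta forces both bounds, so |(2s + 4)/(s - 6) − 6| < eps.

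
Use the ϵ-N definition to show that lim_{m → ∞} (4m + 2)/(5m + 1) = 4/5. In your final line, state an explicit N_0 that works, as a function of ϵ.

Fix ϵ > 0. For m ≥ 1, |(4m + 2)/(5m + 1) − (4/5)| = |6|/(5(5m + 1)) = 6/(5(5m + 1)).
Since 5m + 1 ≥ 5m for m ≥ 1, this is ≤ 6/(5·5m) = (6/25)/m.
So |(4m + 2)/(5m + 1) − (4/5)| < ϵ whenever m > (6/25)/ϵ.
Take N_0 = (6/25)/ϵ. If m > N_0 then |(4m + 2)/(5m + 1) − (4/5)| ≤ (6/25)/m < ϵ.

N_0 = (6/25)/ϵ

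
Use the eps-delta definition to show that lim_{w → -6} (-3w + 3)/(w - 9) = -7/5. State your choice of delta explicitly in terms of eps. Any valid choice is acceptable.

delta = min(15/2, (75/16)eps)

Fix eps > 0. We want delta > 0 with 0 < |w + 6| < delta ⇒ |(-3w + 3)/(w - 9) + 7/5| < eps.
Combining over a common denominator, (-3w + 3)/(w - 9) + 7/5 = [(-3w + 3)·(-15) − 21·(w - 9)] / [(-15)·(w - 9)] = 24(w + 6) / ((-15)(w - 9)).
So |(-3w + 3)/(w - 9) + 7/5| = 24|w + 6| / (15·|w − 9|).
Restrict delta ≤ 15/2. Then |w + 6| < 15/2 gives |w − 9| = |(w + 6) + (-15)| ≥ 15 − 15/2 = 15/2.
Hence |(-3w + 3)/(w - 9) + 7/5| < 24|w + 6|/(15·(15/2)) = (16/75)|w + 6|, which is < eps once |w + 6| < (75/16)eps.
Take delta = min(15/2, (75/16)eps). Then 0 < |w + 6| < delta forces both bounds, so |(-3w + 3)/(w - 9) + 7/5| < eps.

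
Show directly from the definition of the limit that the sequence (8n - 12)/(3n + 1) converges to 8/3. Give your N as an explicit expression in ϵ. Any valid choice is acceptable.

Fix ϵ > 0. For n ≥ 1, |(8n - 12)/(3n + 1) − (8/3)| = |-44|/(3(3n + 1)) = 44/(3(3n + 1)).
Since 3n + 1 ≥ 3n for n ≥ 1, this is ≤ 44/(3·3n) = (44/9)/n.
So |(8n - 12)/(3n + 1) − (8/3)| < ϵ whenever n > (44/9)/ϵ.
Take N = (44/9)/ϵ. If n > N then |(8n - 12)/(3n + 1) − (8/3)| ≤ (44/9)/n < ϵ.

N = (44/9)/ϵ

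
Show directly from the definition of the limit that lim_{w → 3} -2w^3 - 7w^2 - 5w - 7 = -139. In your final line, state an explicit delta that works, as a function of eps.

delta = min(1, eps/128)

Let eps > 0. We want delta > 0 such that 0 < |w − 3| < delta implies |(-2w^3 - 7w^2 - 5w - 7) + 139| < eps.
(-2w^3 - 7w^2 - 5w - 7) + 139 = -2w^3 - 7w^2 - 5w + 132 = (w − 3)(-2w^2 - 13w - 44).
So |(-2w^3 - 7w^2 - 5w - 7) + 139| = |w − 3|·|-2w^2 - 13w - 44|.
Require delta ≤ 1. Then |w − 3| < 1 gives |w| < 4, and by the triangle inequality |-2w^2 - 13w - 44| ≤ 2·4^2 + 13·4 + 44 = 128.
Hence |(-2w^3 - 7w^2 - 5w - 7) + 139| ≤ 128|w − 3| < eps provided |w − 3| < eps/128.
Choosing delta = min(1, eps/128) ensures both conditions, hence |(-2w^3 - 7w^2 - 5w - 7) + 139| < eps.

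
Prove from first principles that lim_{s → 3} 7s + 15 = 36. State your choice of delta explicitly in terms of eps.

delta = eps/7

Let eps > 0 be given. We need delta > 0 so that 0 < |s − 3| < delta implies |(7s + 15) − 36| < eps.
Since (7s + 15) − 36 = 7(s − 3), we have |(7s + 15) − 36| = 7|s − 3|.
Thus it suffices that |s − 3| < eps/7.
Choosing delta = eps/7 gives |(7s + 15) − 36| = 7|s − 3| < eps whenever |s − 3| < delta.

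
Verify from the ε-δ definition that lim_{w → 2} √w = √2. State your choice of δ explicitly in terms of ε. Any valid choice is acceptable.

δ = min(2, √2·ε)

Fix ε > 0. We want δ > 0 such that 0 < |w − 2| < δ implies |√w − √2| < ε.
Multiplying by the conjugate, |√w − √2| = |w − 2|/(√w + √2).
Restrict δ ≤ 2 so that |w − 2| < 2 forces w > 0, and then √w + √2 > √2.
Hence |√w − √2| < |w − 2|/√2, which is < ε once |w − 2| < √2·ε.
Take δ = min(2, √2·ε). If 0 < |w − 2| < δ then w > 0 and |√w − √2| < |w − 2|/√2 < ε.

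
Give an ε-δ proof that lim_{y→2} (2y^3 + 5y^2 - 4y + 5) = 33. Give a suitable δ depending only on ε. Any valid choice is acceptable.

δ = min(2, ε/82)

Suppose ε > 0. We want δ > 0 such that 0 < |y − 2| < δ implies |(2y^3 + 5y^2 - 4y + 5) − 33| < ε.
(2y^3 + 5y^2 - 4y + 5) − 33 = 2y^3 + 5y^2 - 4y - 28 = (y − 2)(2y^2 + 9y + 14).
So |(2y^3 + 5y^2 - 4y + 5) − 33| = |y − 2|·|2y^2 + 9y + 14|.
Assume first that |y − 2| < 2, so |y| < 4. Then |2y^2 + 9y + 14| ≤ 2·4^2 + 9·4 + 14 = 82.
Hence |(2y^3 + 5y^2 - 4y + 5) − 33| ≤ 82|y − 2| < ε provided |y − 2| < ε/82.
Take δ = min(2, ε/82). Then 0 < |y − 2| < δ gives both |y − 2| < 2 and |y − 2| < ε/82, so |(2y^3 + 5y^2 - 4y + 5) − 33| < ε.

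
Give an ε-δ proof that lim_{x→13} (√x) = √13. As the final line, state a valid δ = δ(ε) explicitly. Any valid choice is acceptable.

δ = min(13, √13·ε)

Fix ε > 0. We want δ > 0 such that 0 < |x − 13| < δ implies |√x − √13| < ε.
Multiplying by the conjugate, |√x − √13| = |x − 13|/(√x + √13).
Restrict δ ≤ 13 so that |x − 13| < 13 forces x > 0, and then √x + √13 > √13.
Hence |√x − √13| < |x − 13|/√13, which is < ε once |x − 13| < √13·ε.
Take δ = min(13, √13·ε). If 0 < |x − 13| < δ then x > 0 and |√x − √13| < |x − 13|/√13 < ε.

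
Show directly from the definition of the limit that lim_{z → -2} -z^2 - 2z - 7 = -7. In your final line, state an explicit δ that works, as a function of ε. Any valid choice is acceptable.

δ = min(2, ε/4)

Let ε > 0. We want δ > 0 such that 0 < |z + 2| < δ implies |(-z^2 - 2z - 7) + 7| < ε.
(-z^2 - 2z - 7) + 7 = -z^2 - 2z = (z + 2)(-z).
So |(-z^2 - 2z - 7) + 7| = |z + 2|·|-z|.
Assume first that |z + 2| < 2, so |z| < 4. Then |-z| ≤ 4 = 4.
Hence |(-z^2 - 2z - 7) + 7| ≤ 4|z + 2| < ε provided |z + 2| < ε/4.
Take δ = min(2, ε/4). Then 0 < |z + 2| < δ gives both |z + 2| < 2 and |z + 2| < ε/4, so |(-z^2 - 2z - 7) + 7| < ε.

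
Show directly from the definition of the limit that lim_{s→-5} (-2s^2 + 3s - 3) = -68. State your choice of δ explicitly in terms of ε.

δ = min(1, ε/25)

Suppose ε > 0. We want δ > 0 such that 0 < |s + 5| < δ implies |(-2s^2 + 3s - 3) + 68| < ε.
(-2s^2 + 3s - 3) + 68 = -2s^2 + 3s + 65 = (s + 5)(-2s + 13).
So |(-2s^2 + 3s - 3) + 68| = |s + 5|·|-2s + 13|.
Require δ ≤ 1. Then |s + 5| < 1 gives |s| < 6, and by the triangle inequality |-2s + 13| ≤ 2·6 + 13 = 25.
Hence |(-2s^2 + 3s - 3) + 68| ≤ 25|s + 5| < ε provided |s + 5| < ε/25.
Choosing δ = min(1, ε/25) ensures both conditions, hence |(-2s^2 + 3s - 3) + 68| < ε.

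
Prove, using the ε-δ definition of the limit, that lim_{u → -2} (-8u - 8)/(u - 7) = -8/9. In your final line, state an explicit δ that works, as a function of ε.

δ = min(9/2, (81/128)ε)

Let ε > 0 be given. We want δ > 0 with 0 < |u + 2| < δ ⇒ |(-8u - 8)/(u - 7) + 8/9| < ε.
Combining over a common denominator, (-8u - 8)/(u - 7) + 8/9 = [(-8u - 8)·(-9) − 8·(u - 7)] / [(-9)·(u - 7)] = 64(u + 2) / ((-9)(u - 7)).
So |(-8u - 8)/(u - 7) + 8/9| = 64|u + 2| / (9·|u − 7|).
Restrict δ ≤ 9/2. Then |u + 2| < 9/2 gives |u − 7| = |(u + 2) + (-9)| ≥ 9 − 9/2 = 9/2.
Hence |(-8u - 8)/(u - 7) + 8/9| < 64|u + 2|/(9·(9/2)) = (128/81)|u + 2|, which is < ε once |u + 2| < (81/128)ε.
Take δ = min(9/2, (81/128)ε). Then 0 < |u + 2| < δ forces both bounds, so |(-8u - 8)/(u - 7) + 8/9| < ε.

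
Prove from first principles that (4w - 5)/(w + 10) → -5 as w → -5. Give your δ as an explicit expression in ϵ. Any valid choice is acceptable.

Fix ϵ > 0. We want δ > 0 with 0 < |w + 5| < δ ⇒ |(4w - 5)/(w + 10) + 5| < ϵ.
Combining over a common denominator, (4w - 5)/(w + 10) + 5 = [(4w - 5)·5 − (-25)·(w + 10)] / [5·(w + 10)] = 45(w + 5) / (5(w + 10)).
So |(4w - 5)/(w + 10) + 5| = 45|w + 5| / (5·|w + 10|).
Require δ ≤ 5/2, so |w + 10| ≥ |5| − |w + 5| > 5 − 5/2 = 5/2.
Hence |(4w - 5)/(w + 10) + 5| < 45|w + 5|/(5·(5/2)) = (18/5)|w + 5|, which is < ϵ once |w + 5| < (5/18)ϵ.
Take δ = min(5/2, (5/18)ϵ). Then 0 < |w + 5| < δ forces both bounds, so |(4w - 5)/(w + 10) + 5| < ϵ.

δ = min(5/2, (5/18)ϵ)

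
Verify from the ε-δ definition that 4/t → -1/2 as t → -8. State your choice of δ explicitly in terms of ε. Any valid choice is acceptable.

Let ε > 0. We seek δ > 0 such that 0 < |t + 8| < δ implies |4/t + 1/2| < ε.
|4/t + 1/2| = 4·|-8 − t|/(8·|t|) = 4|t + 8|/(8|t|).
Restrict δ ≤ 4. Then |t + 8| < 4 gives |t| > 4, so 8|t| > 32.
Then |4/t + 1/2| < 4|t + 8|/32, which is < ε when |t + 8| < 8ε.
Take δ = min(4, 8ε). Then 0 < |t + 8| < δ gives both |t + 8| < 4 and |t + 8| < 8ε, so |4/t + 1/2| < ε.

δ = min(4, 8ε)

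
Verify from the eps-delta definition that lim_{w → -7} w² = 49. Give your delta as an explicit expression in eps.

delta = min(2, eps/16)

Suppose eps > 0. We seek delta > 0 with 0 < |w + 7| < delta ⇒ |w² − 49| < eps.
Factor: w² − 49 = (w + 7)(w - 7), so |w² − 49| = |w + 7|·|w - 7|.
Impose delta ≤ 2 so that |w| < 9; then |w - 7| ≤ 16.
Hence |w² − 49| ≤ 16|w + 7|, which is < eps once |w + 7| < eps/16.
Take delta = min(2, eps/16). If 0 < |w + 7| < delta then both bounds hold and |w² − 49| ≤ 16|w + 7| < 16·(eps/16) = eps.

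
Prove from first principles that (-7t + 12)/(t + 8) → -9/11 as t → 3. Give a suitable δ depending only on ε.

Let ε > 0. We want δ > 0 with 0 < |t − 3| < δ ⇒ |(-7t + 12)/(t + 8) + 9/11| < ε.
Combining over a common denominator, (-7t + 12)/(t + 8) + 9/11 = [(-7t + 12)·11 − (-9)·(t + 8)] / [11·(t + 8)] = -68(t − 3) / (11(t + 8)).
So |(-7t + 12)/(t + 8) + 9/11| = 68|t − 3| / (11·|t + 8|).
Restrict δ ≤ 11/2. Then |t − 3| < 11/2 gives |t + 8| = |(t − 3) + 11| ≥ 11 − 11/2 = 11/2.
Hence |(-7t + 12)/(t + 8) + 9/11| < 68|t − 3|/(11·(11/2)) = (136/121)|t − 3|, which is < ε once |t − 3| < (121/136)ε.
Take δ = min(11/2, (121/136)ε). Then 0 < |t − 3| < δ forces both bounds, so |(-7t + 12)/(t + 8) + 9/11| < ε.

δ = min(11/2, (121/136)ε)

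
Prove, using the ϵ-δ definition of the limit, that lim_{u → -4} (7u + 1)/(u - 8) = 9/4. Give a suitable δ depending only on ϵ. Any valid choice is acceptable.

Suppose ϵ > 0. We want δ > 0 with 0 < |u + 4| < δ ⇒ |(7u + 1)/(u - 8) − (9/4)| < ϵ.
Combining over a common denominator, (7u + 1)/(u - 8) − (9/4) = [(7u + 1)·(-12) − (-27)·(u - 8)] / [(-12)·(u - 8)] = -57(u + 4) / ((-12)(u - 8)).
So |(7u + 1)/(u - 8) − (9/4)| = 57|u + 4| / (12·|u − 8|).
Require δ ≤ 6, so |u − 8| ≥ |-12| − |u + 4| > 12 − 6 = 6.
Hence |(7u + 1)/(u - 8) − (9/4)| < 57|u + 4|/(12·6) = (19/24)|u + 4|, which is < ϵ once |u + 4| < (24/19)ϵ.
Take δ = min(6, (24/19)ϵ). Then 0 < |u + 4| < δ forces both bounds, so |(7u + 1)/(u - 8) − (9/4)| < ϵ.

δ = min(6, (24/19)ϵ)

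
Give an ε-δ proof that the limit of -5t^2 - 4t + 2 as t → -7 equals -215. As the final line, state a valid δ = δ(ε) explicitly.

Fix ε > 0. We want δ > 0 such that 0 < |t + 7| < δ implies |(-5t^2 - 4t + 2) + 215| < ε.
(-5t^2 - 4t + 2) + 215 = -5t^2 - 4t + 217 = (t + 7)(-5t + 31).
So |(-5t^2 - 4t + 2) + 215| = |t + 7|·|-5t + 31|.
Require δ ≤ 1. Then |t + 7| < 1 gives |t| < 8, and by the triangle inequality |-5t + 31| ≤ 5·8 + 31 = 71.
Hence |(-5t^2 - 4t + 2) + 215| ≤ 71|t + 7| < ε provided |t + 7| < ε/71.
Choosing δ = min(1, ε/71) ensures both conditions, hence |(-5t^2 - 4t + 2) + 215| < ε.

δ = min(1, ε/71)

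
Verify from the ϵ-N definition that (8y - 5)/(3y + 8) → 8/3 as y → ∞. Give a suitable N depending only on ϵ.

N = (79/9)/ϵ

Let ϵ > 0 be given. We seek N > 0 such that y > N implies |(8y - 5)/(3y + 8) − (8/3)| < ϵ.
(8y - 5)/(3y + 8) − (8/3) = (3(8y - 5) − 8(3y + 8)) / (3(3y + 8)) = -79/(3(3y + 8)).
For y > 0 we have 3y + 8 > 3y, so |(8y - 5)/(3y + 8) − (8/3)| = 79/(3(3y + 8)) < 79/(3·3y) = (79/9)/y.
Thus |(8y - 5)/(3y + 8) − (8/3)| < ϵ whenever y > (79/9)/ϵ.
Take N = (79/9)/ϵ. If y > N then |(8y - 5)/(3y + 8) − (8/3)| < (79/9)/y < ϵ.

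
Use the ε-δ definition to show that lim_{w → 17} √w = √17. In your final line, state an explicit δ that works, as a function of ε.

Let ε > 0 be given. We want δ > 0 such that 0 < |w − 17| < δ implies |√w − √17| < ε.
Multiplying by the conjugate, |√w − √17| = |w − 17|/(√w + √17).
Restrict δ ≤ 17 so that |w − 17| < 17 forces w > 0, and then √w + √17 > √17.
Hence |√w − √17| < |w − 17|/√17, which is < ε once |w − 17| < √17·ε.
Take δ = min(17, √17·ε). If 0 < |w − 17| < δ then w > 0 and |√w − √17| < |w − 17|/√17 < ε.

δ = min(17, √17·ε)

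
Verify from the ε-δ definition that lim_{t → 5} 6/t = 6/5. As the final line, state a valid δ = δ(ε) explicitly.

δ = min(5/2, (25/12)ε)

Fix ε > 0. We seek δ > 0 such that 0 < |t − 5| < δ implies |6/t − (6/5)| < ε.
|6/t − (6/5)| = 6·|5 − t|/(5·|t|) = 6|t − 5|/(5|t|).
Require δ ≤ 5/2 so that |t| > 5 − 5/2 = 5/2, hence 5|t| > 25/2.
Then |6/t − (6/5)| < 6|t − 5|/(25/2), which is < ε when |t − 5| < (25/12)ε.
Take δ = min(5/2, (25/12)ε). Then 0 < |t − 5| < δ gives both |t − 5| < 5/2 and |t − 5| < (25/12)ε, so |6/t − (6/5)| < ε.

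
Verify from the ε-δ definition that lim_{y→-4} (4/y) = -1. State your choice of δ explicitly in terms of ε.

δ = min(2, 2ε)

Let ε > 0 be given. We seek δ > 0 such that 0 < |y + 4| < δ implies |4/y + 1| < ε.
|4/y + 1| = 4·|-4 − y|/(4·|y|) = 4|y + 4|/(4|y|).
Restrict δ ≤ 2. Then |y + 4| < 2 gives |y| > 2, so 4|y| > 8.
Then |4/y + 1| < 4|y + 4|/8, which is < ε when |y + 4| < 2ε.
Take δ = min(2, 2ε). Then 0 < |y + 4| < δ gives both |y + 4| < 2 and |y + 4| < 2ε, so |4/y + 1| < ε.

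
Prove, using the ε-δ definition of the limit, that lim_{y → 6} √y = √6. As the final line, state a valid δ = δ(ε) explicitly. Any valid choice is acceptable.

δ = min(6, √6·ε)

Let ε > 0 be given. We want δ > 0 such that 0 < |y − 6| < δ implies |√y − √6| < ε.
Rationalise: √y − √6 = (y − 6)/(√y + √6), so |√y − √6| = |y − 6|/(√y + √6).
Restrict δ ≤ 6 so that |y − 6| < 6 forces y > 0, and then √y + √6 > √6.
Hence |√y − √6| < |y − 6|/√6, which is < ε once |y − 6| < √6·ε.
Take δ = min(6, √6·ε). If 0 < |y − 6| < δ then y > 0 and |√y − √6| < |y − 6|/√6 < ε.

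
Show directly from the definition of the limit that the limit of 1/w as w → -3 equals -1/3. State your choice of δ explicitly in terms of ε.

Suppose ε > 0. We seek δ > 0 such that 0 < |w + 3| < δ implies |1/w + 1/3| < ε.
|1/w + 1/3| = |-3 − w|/(3·|w|) = |w + 3|/(3|w|).
Require δ ≤ 3/2 so that |w| > 3 − 3/2 = 3/2, hence 3|w| > 9/2.
Then |1/w + 1/3| < |w + 3|/(9/2), which is < ε when |w + 3| < (9/2)ε.
Take δ = min(3/2, (9/2)ε). Then 0 < |w + 3| < δ gives both |w + 3| < 3/2 and |w + 3| < (9/2)ε, so |1/w + 1/3| < ε.

δ = min(3/2, (9/2)ε)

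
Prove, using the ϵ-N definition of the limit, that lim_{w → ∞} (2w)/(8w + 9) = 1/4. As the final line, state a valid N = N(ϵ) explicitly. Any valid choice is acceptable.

Let ϵ > 0 be given. We seek N > 0 such that w > N implies |(2w)/(8w + 9) − (1/4)| < ϵ.
(2w)/(8w + 9) − (1/4) = (8(2w) − 2(8w + 9)) / (8(8w + 9)) = -18/(8(8w + 9)).
For w > 0 we have 8w + 9 > 8w, so |(2w)/(8w + 9) − (1/4)| = 18/(8(8w + 9)) < 18/(8·8w) = (9/32)/w.
Thus |(2w)/(8w + 9) − (1/4)| < ϵ whenever w > (9/32)/ϵ.
Take N = (9/32)/ϵ. If w > N then |(2w)/(8w + 9) − (1/4)| < (9/32)/w < ϵ.

N = (9/32)/ϵ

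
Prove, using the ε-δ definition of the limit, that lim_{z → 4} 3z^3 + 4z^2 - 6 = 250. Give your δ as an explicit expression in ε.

Let ε > 0 be given. We want δ > 0 such that 0 < |z − 4| < δ implies |(3z^3 + 4z^2 - 6) − 250| < ε.
(3z^3 + 4z^2 - 6) − 250 = 3z^3 + 4z^2 - 256 = (z − 4)(3z^2 + 16z + 64).
So |(3z^3 + 4z^2 - 6) − 250| = |z − 4|·|3z^2 + 16z + 64|.
Require δ ≤ 1. Then |z − 4| < 1 gives |z| < 5, and by the triangle inequality |3z^2 + 16z + 64| ≤ 3·5^2 + 16·5 + 64 = 219.
Hence |(3z^3 + 4z^2 - 6) − 250| ≤ 219|z − 4| < ε provided |z − 4| < ε/219.
Take δ = min(1, ε/219). Then 0 < |z − 4| < δ gives both |z − 4| < 1 and |z − 4| < ε/219, so |(3z^3 + 4z^2 - 6) − 250| < ε.

δ = min(1, ε/219)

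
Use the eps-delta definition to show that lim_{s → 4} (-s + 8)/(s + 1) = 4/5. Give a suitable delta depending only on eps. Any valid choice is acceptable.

Let eps > 0 be given. We want delta > 0 with 0 < |s − 4| < delta ⇒ |(-s + 8)/(s + 1) − (4/5)| < eps.
Combining over a common denominator, (-s + 8)/(s + 1) − (4/5) = [(-s + 8)·5 − 4·(s + 1)] / [5·(s + 1)] = -9(s − 4) / (5(s + 1)).
So |(-s + 8)/(s + 1) − (4/5)| = 9|s − 4| / (5·|s + 1|).
Require delta ≤ 5/2, so |s + 1| ≥ |5| − |s − 4| > 5 − 5/2 = 5/2.
Hence |(-s + 8)/(s + 1) − (4/5)| < 9|s − 4|/(5·(5/2)) = (18/25)|s − 4|, which is < eps once |s − 4| < (25/18)eps.
Take delta = min(5/2, (25/18)eps). Then 0 < |s − 4| < delta forces both bounds, so |(-s + 8)/(s + 1) − (4/5)| < eps.

delta = min(5/2, (25/18)eps)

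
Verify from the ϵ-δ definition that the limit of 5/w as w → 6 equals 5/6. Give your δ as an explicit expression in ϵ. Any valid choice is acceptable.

Suppose ϵ > 0. We seek δ > 0 such that 0 < |w − 6| < δ implies |5/w − (5/6)| < ϵ.
|5/w − (5/6)| = 5·|6 − w|/(6·|w|) = 5|w − 6|/(6|w|).
Require δ ≤ 3 so that |w| > 6 − 3 = 3, hence 6|w| > 18.
Then |5/w − (5/6)| < 5|w − 6|/18, which is < ϵ when |w − 6| < (18/5)ϵ.
Take δ = min(3, (18/5)ϵ). Then 0 < |w − 6| < δ gives both |w − 6| < 3 and |w − 6| < (18/5)ϵ, so |5/w − (5/6)| < ϵ.

δ = min(3, (18/5)ϵ)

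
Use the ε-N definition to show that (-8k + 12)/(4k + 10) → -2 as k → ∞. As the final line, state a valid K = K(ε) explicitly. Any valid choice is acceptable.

Fix ε > 0. For k ≥ 1, |(-8k + 12)/(4k + 10) + 2| = |128|/(4(4k + 10)) = 128/(4(4k + 10)).
Since 4k + 10 ≥ 4k for k ≥ 1, this is ≤ 128/(4·4k) = 8/k.
So |(-8k + 12)/(4k + 10) + 2| < ε whenever k > 8/ε.
Take K = 8/ε. If k > K then |(-8k + 12)/(4k + 10) + 2| ≤ 8/k < ε.

K = 8/ε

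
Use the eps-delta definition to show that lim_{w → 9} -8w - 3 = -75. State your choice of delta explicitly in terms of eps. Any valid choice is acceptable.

Fix eps > 0. We need delta > 0 so that 0 < |w − 9| < delta implies |(-8w - 3) + 75| < eps.
Since (-8w - 3) + 75 = -8(w − 9), we have |(-8w - 3) + 75| = 8|w − 9|.
So 8|w − 9| < eps exactly when |w − 9| < eps/8.
Take delta = eps/8. If 0 < |w − 9| < delta then |(-8w - 3) + 75| = 8|w − 9| < 8·(eps/8) = eps.

delta = eps/8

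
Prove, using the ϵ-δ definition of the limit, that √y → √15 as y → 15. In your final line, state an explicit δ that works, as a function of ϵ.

Suppose ϵ > 0. We want δ > 0 such that 0 < |y − 15| < δ implies |√y − √15| < ϵ.
Rationalise: √y − √15 = (y − 15)/(√y + √15), so |√y − √15| = |y − 15|/(√y + √15).
Restrict δ ≤ 15 so that |y − 15| < 15 forces y > 0, and then √y + √15 > √15.
Hence |√y − √15| < |y − 15|/√15, which is < ϵ once |y − 15| < √15·ϵ.
Take δ = min(15, √15·ϵ). If 0 < |y − 15| < δ then y > 0 and |√y − √15| < |y − 15|/√15 < ϵ.

δ = min(15, √15·ϵ)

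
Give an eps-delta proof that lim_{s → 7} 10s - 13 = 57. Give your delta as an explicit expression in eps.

Let eps > 0 be given. We need delta > 0 so that 0 < |s − 7| < delta implies |(10s - 13) − 57| < eps.
Since (10s - 13) − 57 = 10(s − 7), we have |(10s - 13) − 57| = 10|s − 7|.
So 10|s − 7| < eps exactly when |s − 7| < eps/10.
Choosing delta = eps/10 gives |(10s - 13) − 57| = 10|s − 7| < eps whenever |s − 7| < delta.

delta = eps/10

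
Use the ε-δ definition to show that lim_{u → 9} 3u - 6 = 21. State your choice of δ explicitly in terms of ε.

Fix ε > 0. We need δ > 0 so that 0 < |u − 9| < δ implies |(3u - 6) − 21| < ε.
|(3u - 6) − 21| = |3u - 27| = 3|u − 9|.
Thus it suffices that |u − 9| < ε/3.
Take δ = ε/3. If 0 < |u − 9| < δ then |(3u - 6) − 21| = 3|u − 9| < 3·(ε/3) = ε.

δ = ε/3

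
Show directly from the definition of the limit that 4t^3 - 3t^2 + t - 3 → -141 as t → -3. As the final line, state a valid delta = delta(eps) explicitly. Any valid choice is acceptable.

delta = min(1, eps/170)

Fix eps > 0. We want delta > 0 such that 0 < |t + 3| < delta implies |(4t^3 - 3t^2 + t - 3) + 141| < eps.
(4t^3 - 3t^2 + t - 3) + 141 = 4t^3 - 3t^2 + t + 138 = (t + 3)(4t^2 - 15t + 46).
So |(4t^3 - 3t^2 + t - 3) + 141| = |t + 3|·|4t^2 - 15t + 46|.
Require delta ≤ 1. Then |t + 3| < 1 gives |t| < 4, and by the triangle inequality |4t^2 - 15t + 46| ≤ 4·4^2 + 15·4 + 46 = 170.
Hence |(4t^3 - 3t^2 + t - 3) + 141| ≤ 170|t + 3| < eps provided |t + 3| < eps/170.
Take delta = min(1, eps/170). Then 0 < |t + 3| < delta gives both |t + 3| < 1 and |t + 3| < eps/170, so |(4t^3 - 3t^2 + t - 3) + 141| < eps.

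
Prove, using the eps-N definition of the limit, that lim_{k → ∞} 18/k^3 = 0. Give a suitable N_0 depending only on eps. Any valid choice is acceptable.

Fix eps > 0. For k ≥ 1, |18/k^3 − 0| = 18/k^3.
18/k^3 < eps ⇔ k^3 > 18/eps ⇔ k > (18/eps)^{1/3}.
Take N_0 = (18/eps)^{1/3}. Then k > N_0 implies 18/k^3 < eps.

N_0 = (18/eps)^{1/3}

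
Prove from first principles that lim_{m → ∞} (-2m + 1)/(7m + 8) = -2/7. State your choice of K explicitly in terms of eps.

K = (23/49)/eps

Let eps > 0. For m ≥ 1, |(-2m + 1)/(7m + 8) + 2/7| = |23|/(7(7m + 8)) = 23/(7(7m + 8)).
Since 7m + 8 ≥ 7m for m ≥ 1, this is ≤ 23/(7·7m) = (23/49)/m.
So |(-2m + 1)/(7m + 8) + 2/7| < eps whenever m > (23/49)/eps.
Take K = (23/49)/eps. If m > K then |(-2m + 1)/(7m + 8) + 2/7| ≤ (23/49)/m < eps.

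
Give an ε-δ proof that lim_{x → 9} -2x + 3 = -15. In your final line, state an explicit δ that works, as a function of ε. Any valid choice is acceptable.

Let ε > 0. We need δ > 0 so that 0 < |x − 9| < δ implies |(-2x + 3) + 15| < ε.
Since (-2x + 3) + 15 = -2(x − 9), we have |(-2x + 3) + 15| = 2|x − 9|.
Thus it suffices that |x − 9| < ε/2.
Take δ = ε/2. If 0 < |x − 9| < δ then |(-2x + 3) + 15| = 2|x − 9| < 2·(ε/2) = ε.

δ = ε/2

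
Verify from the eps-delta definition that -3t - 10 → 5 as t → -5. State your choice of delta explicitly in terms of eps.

Let eps > 0. We need delta > 0 so that 0 < |t + 5| < delta implies |(-3t - 10) − 5| < eps.
Since (-3t - 10) − 5 = -3(t + 5), we have |(-3t - 10) − 5| = 3|t + 5|.
So 3|t + 5| < eps exactly when |t + 5| < eps/3.
Choosing delta = eps/3 gives |(-3t - 10) − 5| = 3|t + 5| < eps whenever |t + 5| < delta.

delta = eps/3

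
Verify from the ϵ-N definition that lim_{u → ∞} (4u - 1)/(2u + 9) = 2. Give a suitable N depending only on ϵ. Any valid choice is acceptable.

Suppose ϵ > 0. We seek N > 0 such that u > N implies |(4u - 1)/(2u + 9) − 2| < ϵ.
(4u - 1)/(2u + 9) − 2 = (2(4u - 1) − 4(2u + 9)) / (2(2u + 9)) = -38/(2(2u + 9)).
For u > 0 we have 2u + 9 > 2u, so |(4u - 1)/(2u + 9) − 2| = 38/(2(2u + 9)) < 38/(2·2u) = (19/2)/u.
Thus |(4u - 1)/(2u + 9) − 2| < ϵ whenever u > (19/2)/ϵ.
Take N = (19/2)/ϵ. If u > N then |(4u - 1)/(2u + 9) − 2| < (19/2)/u < ϵ.

N = (19/2)/ϵ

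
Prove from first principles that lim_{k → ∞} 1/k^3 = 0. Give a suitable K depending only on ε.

K = (1/ε)^{1/3}

Let ε > 0 be given. For k ≥ 1, |1/k^3 − 0| = 1/k^3.
1/k^3 < ε ⇔ k^3 > 1/ε ⇔ k > (1/ε)^{1/3}.
Take K = (1/ε)^{1/3}. Then k > K implies 1/k^3 < ε.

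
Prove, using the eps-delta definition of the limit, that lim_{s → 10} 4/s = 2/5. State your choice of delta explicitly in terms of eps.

Let eps > 0. We seek delta > 0 such that 0 < |s − 10| < delta implies |4/s − (2/5)| < eps.
|4/s − (2/5)| = 4·|10 − s|/(10·|s|) = 4|s − 10|/(10|s|).
Restrict delta ≤ 5. Then |s − 10| < 5 gives |s| > 5, so 10|s| > 50.
Then |4/s − (2/5)| < 4|s − 10|/50, which is < eps when |s − 10| < (25/2)eps.
Take delta = min(5, (25/2)eps). Then 0 < |s − 10| < delta gives both |s − 10| < 5 and |s − 10| < (25/2)eps, so |4/s − (2/5)| < eps.

delta = min(5, (25/2)eps)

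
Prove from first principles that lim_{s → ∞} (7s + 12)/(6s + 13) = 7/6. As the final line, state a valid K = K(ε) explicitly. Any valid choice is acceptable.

K = (19/36)/ε

Let ε > 0. We seek K > 0 such that s > K implies |(7s + 12)/(6s + 13) − (7/6)| < ε.
(7s + 12)/(6s + 13) − (7/6) = (6(7s + 12) − 7(6s + 13)) / (6(6s + 13)) = -19/(6(6s + 13)).
For s > 0 we have 6s + 13 > 6s, so |(7s + 12)/(6s + 13) − (7/6)| = 19/(6(6s + 13)) < 19/(6·6s) = (19/36)/s.
Thus |(7s + 12)/(6s + 13) − (7/6)| < ε whenever s > (19/36)/ε.
Take K = (19/36)/ε. If s > K then |(7s + 12)/(6s + 13) − (7/6)| < (19/36)/s < ε.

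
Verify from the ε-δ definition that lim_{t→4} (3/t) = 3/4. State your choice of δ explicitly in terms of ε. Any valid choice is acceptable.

δ = min(2, (8/3)ε)

Fix ε > 0. We seek δ > 0 such that 0 < |t − 4| < δ implies |3/t − (3/4)| < ε.
|3/t − (3/4)| = 3·|4 − t|/(4·|t|) = 3|t − 4|/(4|t|).
Restrict δ ≤ 2. Then |t − 4| < 2 gives |t| > 2, so 4|t| > 8.
Then |3/t − (3/4)| < 3|t − 4|/8, which is < ε when |t − 4| < (8/3)ε.
Take δ = min(2, (8/3)ε). Then 0 < |t − 4| < δ gives both |t − 4| < 2 and |t − 4| < (8/3)ε, so |3/t − (3/4)| < ε.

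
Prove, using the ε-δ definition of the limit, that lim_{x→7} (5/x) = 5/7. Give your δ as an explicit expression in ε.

Fix ε > 0. We seek δ > 0 such that 0 < |x − 7| < δ implies |5/x − (5/7)| < ε.
|5/x − (5/7)| = 5·|7 − x|/(7·|x|) = 5|x − 7|/(7|x|).
Restrict δ ≤ 7/2. Then |x − 7| < 7/2 gives |x| > 7/2, so 7|x| > 49/2.
Then |5/x − (5/7)| < 5|x − 7|/(49/2), which is < ε when |x − 7| < (49/10)ε.
Take δ = min(7/2, (49/10)ε). Then 0 < |x − 7| < δ gives both |x − 7| < 7/2 and |x − 7| < (49/10)ε, so |5/x − (5/7)| < ε.

δ = min(7/2, (49/10)ε)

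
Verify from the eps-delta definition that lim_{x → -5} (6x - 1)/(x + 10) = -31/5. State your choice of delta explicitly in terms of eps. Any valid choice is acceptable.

delta = min(5/2, (25/122)eps)

Suppose eps > 0. We want delta > 0 with 0 < |x + 5| < delta ⇒ |(6x - 1)/(x + 10) + 31/5| < eps.
Combining over a common denominator, (6x - 1)/(x + 10) + 31/5 = [(6x - 1)·5 − (-31)·(x + 10)] / [5·(x + 10)] = 61(x + 5) / (5(x + 10)).
So |(6x - 1)/(x + 10) + 31/5| = 61|x + 5| / (5·|x + 10|).
Restrict delta ≤ 5/2. Then |x + 5| < 5/2 gives |x + 10| = |(x + 5) + 5| ≥ 5 − 5/2 = 5/2.
Hence |(6x - 1)/(x + 10) + 31/5| < 61|x + 5|/(5·(5/2)) = (122/25)|x + 5|, which is < eps once |x + 5| < (25/122)eps.
Take delta = min(5/2, (25/122)eps). Then 0 < |x + 5| < delta forces both bounds, so |(6x - 1)/(x + 10) + 31/5| < eps.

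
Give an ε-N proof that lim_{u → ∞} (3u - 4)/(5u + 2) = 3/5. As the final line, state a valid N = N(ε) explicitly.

N = (26/25)/ε

Let ε > 0 be given. We seek N > 0 such that u > N implies |(3u - 4)/(5u + 2) − (3/5)| < ε.
(3u - 4)/(5u + 2) − (3/5) = (5(3u - 4) − 3(5u + 2)) / (5(5u + 2)) = -26/(5(5u + 2)).
For u > 0 we have 5u + 2 > 5u, so |(3u - 4)/(5u + 2) − (3/5)| = 26/(5(5u + 2)) < 26/(5·5u) = (26/25)/u.
Thus |(3u - 4)/(5u + 2) − (3/5)| < ε whenever u > (26/25)/ε.
Take N = (26/25)/ε. If u > N then |(3u - 4)/(5u + 2) − (3/5)| < (26/25)/u < ε.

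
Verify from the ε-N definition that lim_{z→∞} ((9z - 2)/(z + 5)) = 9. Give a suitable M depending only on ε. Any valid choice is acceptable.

M = 47/ε

Let ε > 0 be given. We seek M > 0 such that z > M implies |(9z - 2)/(z + 5) − 9| < ε.
(9z - 2)/(z + 5) − 9 = ((9z - 2) − 9(z + 5)) / ((z + 5)) = -47/((z + 5)).
For z > 0 we have z + 5 > z, so |(9z - 2)/(z + 5) − 9| = 47/((z + 5)) < 47/(z) = 47/z.
Thus |(9z - 2)/(z + 5) − 9| < ε whenever z > 47/ε.
Take M = 47/ε. If z > M then |(9z - 2)/(z + 5) − 9| < 47/z < ε.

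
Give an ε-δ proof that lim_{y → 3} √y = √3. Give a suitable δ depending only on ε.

δ = min(3, √3·ε)

Suppose ε > 0. We want δ > 0 such that 0 < |y − 3| < δ implies |√y − √3| < ε.
Multiplying by the conjugate, |√y − √3| = |y − 3|/(√y + √3).
Restrict δ ≤ 3 so that |y − 3| < 3 forces y > 0, and then √y + √3 > √3.
Hence |√y − √3| < |y − 3|/√3, which is < ε once |y − 3| < √3·ε.
Take δ = min(3, √3·ε). If 0 < |y − 3| < δ then y > 0 and |√y − √3| < |y − 3|/√3 < ε.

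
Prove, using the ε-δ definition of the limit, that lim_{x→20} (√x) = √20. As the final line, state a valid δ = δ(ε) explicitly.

δ = min(20, √20·ε)

Let ε > 0 be given. We want δ > 0 such that 0 < |x − 20| < δ implies |√x − √20| < ε.
Rationalise: √x − √20 = (x − 20)/(√x + √20), so |√x − √20| = |x − 20|/(√x + √20).
Restrict δ ≤ 20 so that |x − 20| < 20 forces x > 0, and then √x + √20 > √20.
Hence |√x − √20| < |x − 20|/√20, which is < ε once |x − 20| < √20·ε.
Take δ = min(20, √20·ε). If 0 < |x − 20| < δ then x > 0 and |√x − √20| < |x − 20|/√20 < ε.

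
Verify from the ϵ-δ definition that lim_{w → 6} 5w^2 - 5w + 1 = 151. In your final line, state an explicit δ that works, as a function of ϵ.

δ = min(2, ϵ/65)

Fix ϵ > 0. We want δ > 0 such that 0 < |w − 6| < δ implies |(5w^2 - 5w + 1) − 151| < ϵ.
(5w^2 - 5w + 1) − 151 = 5w^2 - 5w - 150 = (w − 6)(5w + 25).
So |(5w^2 - 5w + 1) − 151| = |w − 6|·|5w + 25|.
Require δ ≤ 2. Then |w − 6| < 2 gives |w| < 8, and by the triangle inequality |5w + 25| ≤ 5·8 + 25 = 65.
Hence |(5w^2 - 5w + 1) − 151| ≤ 65|w − 6| < ϵ provided |w − 6| < ϵ/65.
Choosing δ = min(2, ϵ/65) ensures both conditions, hence |(5w^2 - 5w + 1) − 151| < ϵ.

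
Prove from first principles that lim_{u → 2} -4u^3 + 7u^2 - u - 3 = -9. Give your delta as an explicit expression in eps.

delta = min(1, eps/42)

Suppose eps > 0. We want delta > 0 such that 0 < |u − 2| < delta implies |(-4u^3 + 7u^2 - u - 3) + 9| < eps.
(-4u^3 + 7u^2 - u - 3) + 9 = -4u^3 + 7u^2 - u + 6 = (u − 2)(-4u^2 - u - 3).
So |(-4u^3 + 7u^2 - u - 3) + 9| = |u − 2|·|-4u^2 - u - 3|.
Require delta ≤ 1. Then |u − 2| < 1 gives |u| < 3, and by the triangle inequality |-4u^2 - u - 3| ≤ 4·3^2 + 3 + 3 = 42.
Hence |(-4u^3 + 7u^2 - u - 3) + 9| ≤ 42|u − 2| < eps provided |u − 2| < eps/42.
Take delta = min(1, eps/42). Then 0 < |u − 2| < delta gives both |u − 2| < 1 and |u − 2| < eps/42, so |(-4u^3 + 7u^2 - u - 3) + 9| < eps.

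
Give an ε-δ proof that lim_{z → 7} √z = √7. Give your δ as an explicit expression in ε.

Fix ε > 0. We want δ > 0 such that 0 < |z − 7| < δ implies |√z − √7| < ε.
Multiplying by the conjugate, |√z − √7| = |z − 7|/(√z + √7).
Restrict δ ≤ 7 so that |z − 7| < 7 forces z > 0, and then √z + √7 > √7.
Hence |√z − √7| < |z − 7|/√7, which is < ε once |z − 7| < √7·ε.
Take δ = min(7, √7·ε). If 0 < |z − 7| < δ then z > 0 and |√z − √7| < |z − 7|/√7 < ε.

δ = min(7, √7·ε)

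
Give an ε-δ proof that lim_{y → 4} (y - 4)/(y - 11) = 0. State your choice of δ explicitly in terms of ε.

Suppose ε > 0. We want δ > 0 with 0 < |y − 4| < δ ⇒ |(y - 4)/(y - 11) − 0| < ε.
Combining over a common denominator, (y - 4)/(y - 11) − 0 = [(y - 4)·(-7) − 0·(y - 11)] / [(-7)·(y - 11)] = -7(y − 4) / ((-7)(y - 11)).
So |(y - 4)/(y - 11) − 0| = 7|y − 4| / (7·|y − 11|).
Require δ ≤ 7/2, so |y − 11| ≥ |-7| − |y − 4| > 7 − 7/2 = 7/2.
Hence |(y - 4)/(y - 11) − 0| < 7|y − 4|/(7·(7/2)) = (2/7)|y − 4|, which is < ε once |y − 4| < (7/2)ε.
Take δ = min(7/2, (7/2)ε). Then 0 < |y − 4| < δ forces both bounds, so |(y - 4)/(y - 11) − 0| < ε.

δ = min(7/2, (7/2)ε)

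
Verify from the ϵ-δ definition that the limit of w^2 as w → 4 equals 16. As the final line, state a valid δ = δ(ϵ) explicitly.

δ = min(1, ϵ/9)

Let ϵ > 0. We seek δ > 0 with 0 < |w − 4| < δ ⇒ |w^2 − 16| < ϵ.
Factor: w^2 − 16 = (w − 4)(w + 4), so |w^2 − 16| = |w − 4|·|w + 4|.
Restrict δ ≤ 1. Then |w − 4| < 1 gives |w| < 5, so by the triangle inequality |w + 4| ≤ 5 + 4 = 9.
Hence |w^2 − 16| ≤ 9|w − 4|, which is < ϵ once |w − 4| < ϵ/9.
Take δ = min(1, ϵ/9). If 0 < |w − 4| < δ then both bounds hold and |w^2 − 16| ≤ 9|w − 4| < 9·(ϵ/9) = ϵ.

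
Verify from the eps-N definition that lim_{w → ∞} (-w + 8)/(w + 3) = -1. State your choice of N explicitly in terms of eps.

Let eps > 0 be given. We seek N > 0 such that w > N implies |(-w + 8)/(w + 3) + 1| < eps.
(-w + 8)/(w + 3) + 1 = ((-w + 8) − (-1)(w + 3)) / ((w + 3)) = 11/((w + 3)).
For w > 0 we have w + 3 > w, so |(-w + 8)/(w + 3) + 1| = 11/((w + 3)) < 11/(w) = 11/w.
Thus |(-w + 8)/(w + 3) + 1| < eps whenever w > 11/eps.
Take N = 11/eps. If w > N then |(-w + 8)/(w + 3) + 1| < 11/w < eps.

N = 11/eps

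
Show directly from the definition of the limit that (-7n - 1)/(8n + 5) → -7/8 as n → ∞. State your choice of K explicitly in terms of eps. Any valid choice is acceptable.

Let eps > 0 be given. For n ≥ 1, |(-7n - 1)/(8n + 5) + 7/8| = |27|/(8(8n + 5)) = 27/(8(8n + 5)).
Since 8n + 5 ≥ 8n for n ≥ 1, this is ≤ 27/(8·8n) = (27/64)/n.
So |(-7n - 1)/(8n + 5) + 7/8| < eps whenever n > (27/64)/eps.
Take K = (27/64)/eps. If n > K then |(-7n - 1)/(8n + 5) + 7/8| ≤ (27/64)/n < eps.

K = (27/64)/eps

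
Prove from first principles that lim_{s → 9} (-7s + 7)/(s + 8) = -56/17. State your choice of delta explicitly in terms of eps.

delta = min(17/2, (289/126)eps)

Let eps > 0 be given. We want delta > 0 with 0 < |s − 9| < delta ⇒ |(-7s + 7)/(s + 8) + 56/17| < eps.
Combining over a common denominator, (-7s + 7)/(s + 8) + 56/17 = [(-7s + 7)·17 − (-56)·(s + 8)] / [17·(s + 8)] = -63(s − 9) / (17(s + 8)).
So |(-7s + 7)/(s + 8) + 56/17| = 63|s − 9| / (17·|s + 8|).
Restrict delta ≤ 17/2. Then |s − 9| < 17/2 gives |s + 8| = |(s − 9) + 17| ≥ 17 − 17/2 = 17/2.
Hence |(-7s + 7)/(s + 8) + 56/17| < 63|s − 9|/(17·(17/2)) = (126/289)|s − 9|, which is < eps once |s − 9| < (289/126)eps.
Take delta = min(17/2, (289/126)eps). Then 0 < |s − 9| < delta forces both bounds, so |(-7s + 7)/(s + 8) + 56/17| < eps.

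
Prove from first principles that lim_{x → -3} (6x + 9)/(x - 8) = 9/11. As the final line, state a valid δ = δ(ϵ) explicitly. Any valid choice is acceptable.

Fix ϵ > 0. We want δ > 0 with 0 < |x + 3| < δ ⇒ |(6x + 9)/(x - 8) − (9/11)| < ϵ.
Combining over a common denominator, (6x + 9)/(x - 8) − (9/11) = [(6x + 9)·(-11) − (-9)·(x - 8)] / [(-11)·(x - 8)] = -57(x + 3) / ((-11)(x - 8)).
So |(6x + 9)/(x - 8) − (9/11)| = 57|x + 3| / (11·|x − 8|).
Require δ ≤ 11/2, so |x − 8| ≥ |-11| − |x + 3| > 11 − 11/2 = 11/2.
Hence |(6x + 9)/(x - 8) − (9/11)| < 57|x + 3|/(11·(11/2)) = (114/121)|x + 3|, which is < ϵ once |x + 3| < (121/114)ϵ.
Take δ = min(11/2, (121/114)ϵ). Then 0 < |x + 3| < δ forces both bounds, so |(6x + 9)/(x - 8) − (9/11)| < ϵ.

δ = min(11/2, (121/114)ϵ)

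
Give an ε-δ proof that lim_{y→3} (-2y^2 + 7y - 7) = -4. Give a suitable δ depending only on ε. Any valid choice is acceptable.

Let ε > 0 be given. We want δ > 0 such that 0 < |y − 3| < δ implies |(-2y^2 + 7y - 7) + 4| < ε.
(-2y^2 + 7y - 7) + 4 = -2y^2 + 7y - 3 = (y − 3)(-2y + 1).
So |(-2y^2 + 7y - 7) + 4| = |y − 3|·|-2y + 1|.
Require δ ≤ 1. Then |y − 3| < 1 gives |y| < 4, and by the triangle inequality |-2y + 1| ≤ 2·4 + 1 = 9.
Hence |(-2y^2 + 7y - 7) + 4| ≤ 9|y − 3| < ε provided |y − 3| < ε/9.
Take δ = min(1, ε/9). Then 0 < |y − 3| < δ gives both |y − 3| < 1 and |y − 3| < ε/9, so |(-2y^2 + 7y - 7) + 4| < ε.

δ = min(1, ε/9)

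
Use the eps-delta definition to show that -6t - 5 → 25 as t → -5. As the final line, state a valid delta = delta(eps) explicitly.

Let eps > 0 be given. We need delta > 0 so that 0 < |t + 5| < delta implies |(-6t - 5) − 25| < eps.
|(-6t - 5) − 25| = |-6t - 30| = 6|t + 5|.
Thus it suffices that |t + 5| < eps/6.
Choosing delta = eps/6 gives |(-6t - 5) − 25| = 6|t + 5| < eps whenever |t + 5| < delta.

delta = eps/6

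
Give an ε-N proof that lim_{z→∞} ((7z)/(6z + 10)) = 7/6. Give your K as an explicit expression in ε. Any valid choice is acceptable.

Fix ε > 0. We seek K > 0 such that z > K implies |(7z)/(6z + 10) − (7/6)| < ε.
(7z)/(6z + 10) − (7/6) = (6(7z) − 7(6z + 10)) / (6(6z + 10)) = -70/(6(6z + 10)).
For z > 0 we have 6z + 10 > 6z, so |(7z)/(6z + 10) − (7/6)| = 70/(6(6z + 10)) < 70/(6·6z) = (35/18)/z.
Thus |(7z)/(6z + 10) − (7/6)| < ε whenever z > (35/18)/ε.
Take K = (35/18)/ε. If z > K then |(7z)/(6z + 10) − (7/6)| < (35/18)/z < ε.

K = (35/18)/ε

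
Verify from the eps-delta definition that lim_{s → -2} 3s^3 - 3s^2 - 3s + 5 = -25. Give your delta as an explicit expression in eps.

delta = min(1, eps/69)

Suppose eps > 0. We want delta > 0 such that 0 < |s + 2| < delta implies |(3s^3 - 3s^2 - 3s + 5) + 25| < eps.
(3s^3 - 3s^2 - 3s + 5) + 25 = 3s^3 - 3s^2 - 3s + 30 = (s + 2)(3s^2 - 9s + 15).
So |(3s^3 - 3s^2 - 3s + 5) + 25| = |s + 2|·|3s^2 - 9s + 15|.
Assume first that |s + 2| < 1, so |s| < 3. Then |3s^2 - 9s + 15| ≤ 3·3^2 + 9·3 + 15 = 69.
Hence |(3s^3 - 3s^2 - 3s + 5) + 25| ≤ 69|s + 2| < eps provided |s + 2| < eps/69.
Take delta = min(1, eps/69). Then 0 < |s + 2| < delta gives both |s + 2| < 1 and |s + 2| < eps/69, so |(3s^3 - 3s^2 - 3s + 5) + 25| < eps.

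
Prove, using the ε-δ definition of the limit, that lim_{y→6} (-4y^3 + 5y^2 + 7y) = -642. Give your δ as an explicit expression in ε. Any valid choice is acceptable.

δ = min(1, ε/436)

Fix ε > 0. We want δ > 0 such that 0 < |y − 6| < δ implies |(-4y^3 + 5y^2 + 7y) + 642| < ε.
(-4y^3 + 5y^2 + 7y) + 642 = -4y^3 + 5y^2 + 7y + 642 = (y − 6)(-4y^2 - 19y - 107).
So |(-4y^3 + 5y^2 + 7y) + 642| = |y − 6|·|-4y^2 - 19y - 107|.
Assume first that |y − 6| < 1, so |y| < 7. Then |-4y^2 - 19y - 107| ≤ 4·7^2 + 19·7 + 107 = 436.
Hence |(-4y^3 + 5y^2 + 7y) + 642| ≤ 436|y − 6| < ε provided |y − 6| < ε/436.
Choosing δ = min(1, ε/436) ensures both conditions, hence |(-4y^3 + 5y^2 + 7y) + 642| < ε.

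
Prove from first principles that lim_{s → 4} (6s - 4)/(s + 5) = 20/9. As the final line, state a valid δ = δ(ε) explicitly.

Let ε > 0. We want δ > 0 with 0 < |s − 4| < δ ⇒ |(6s - 4)/(s + 5) − (20/9)| < ε.
Combining over a common denominator, (6s - 4)/(s + 5) − (20/9) = [(6s - 4)·9 − 20·(s + 5)] / [9·(s + 5)] = 34(s − 4) / (9(s + 5)).
So |(6s - 4)/(s + 5) − (20/9)| = 34|s − 4| / (9·|s + 5|).
Restrict δ ≤ 9/2. Then |s − 4| < 9/2 gives |s + 5| = |(s − 4) + 9| ≥ 9 − 9/2 = 9/2.
Hence |(6s - 4)/(s + 5) − (20/9)| < 34|s − 4|/(9·(9/2)) = (68/81)|s − 4|, which is < ε once |s − 4| < (81/68)ε.
Take δ = min(9/2, (81/68)ε). Then 0 < |s − 4| < δ forces both bounds, so |(6s - 4)/(s + 5) − (20/9)| < ε.

δ = min(9/2, (81/68)ε)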